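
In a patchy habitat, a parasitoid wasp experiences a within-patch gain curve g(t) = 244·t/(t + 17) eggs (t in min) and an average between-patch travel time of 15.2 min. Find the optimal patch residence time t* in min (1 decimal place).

By the marginal value theorem, leave when the instantaneous gain rate g'(t) equals the habitat-wide average g(t)/(T + t).
g'(t) = 244·17/(t + 17)². Setting 244·17/(t+17)² = 244t/[(t+17)(15.2+t)] gives 17(15.2+t) = t(t+17), so t² = 17×15.2 = 258.4.
t* = √258.4 = 16.07 min.

16.1 min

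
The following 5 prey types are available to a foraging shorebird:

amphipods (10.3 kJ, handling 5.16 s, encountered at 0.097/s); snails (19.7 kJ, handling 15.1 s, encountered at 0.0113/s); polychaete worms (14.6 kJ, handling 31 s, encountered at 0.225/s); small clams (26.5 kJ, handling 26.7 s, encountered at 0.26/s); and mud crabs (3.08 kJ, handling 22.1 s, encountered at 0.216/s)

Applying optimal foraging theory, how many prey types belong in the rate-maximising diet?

3

E/h in descending order: amphipods 2, snails 1.3, small clams 0.993, polychaete worms 0.471, mud crabs 0.139 kJ/s. The optimal diet is the largest prefix of this list for which every included type satisfies E_i/h_i > R on the types above it.
Rate on top 1: 0.6658. snails: 1.3 > 0.6658 → include.
Rate on top 2: 0.7311. small clams: 0.993 > 0.7311 → include.
Rate on top 3: 0.9418. polychaete worms: 0.471 < 0.9418 → exclude; stop.
Optimal diet: amphipods, snails, small clams — 3 of 5 types.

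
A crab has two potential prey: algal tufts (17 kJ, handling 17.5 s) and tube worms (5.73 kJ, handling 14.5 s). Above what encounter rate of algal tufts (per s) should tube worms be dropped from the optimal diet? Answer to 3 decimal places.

The zero-one rule: include tube worms iff E₂/h₂ > λE₁/(1+λh₁). Equality gives the switch point.
λE₁h₂ = E₂ + λE₂h₁ ⇒ λ = E₂/(E₁h₂ − E₂h₁) = 5.73/(246.5 − 100.3) = 0.03919 per s.

0.039 per s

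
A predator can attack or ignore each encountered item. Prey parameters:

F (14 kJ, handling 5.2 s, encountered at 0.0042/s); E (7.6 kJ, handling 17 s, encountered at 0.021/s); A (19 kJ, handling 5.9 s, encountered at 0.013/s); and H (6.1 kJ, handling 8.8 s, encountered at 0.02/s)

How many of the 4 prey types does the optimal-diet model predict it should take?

4

Rank by E/h (kJ/s): A 3.22, F 2.69, H 0.693, E 0.447. Include each in turn until the next type's E/h falls below the running intake rate.
Rate on top 1: 0.2294. F: 2.69 > 0.2294 → include.
Rate on top 2: 0.2784. H: 0.693 > 0.2784 → include.
Rate on top 3: 0.3357. E: 0.447 > 0.3357 → include.
Optimal diet: A, F, H, E — 4 of 4 types.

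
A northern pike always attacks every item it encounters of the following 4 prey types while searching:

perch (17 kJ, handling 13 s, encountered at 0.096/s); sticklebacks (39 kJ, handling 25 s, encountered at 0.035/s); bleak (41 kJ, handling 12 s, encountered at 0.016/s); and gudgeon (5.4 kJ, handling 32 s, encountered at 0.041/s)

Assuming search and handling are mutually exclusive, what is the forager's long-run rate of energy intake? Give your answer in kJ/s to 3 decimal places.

0.837 kJ/s

R = (0.096×17 + 0.035×39 + 0.016×41 + 0.041×5.4) / (1 + 0.096×13 + 0.035×25 + 0.016×12 + 0.041×32) = 3.874/4.627 = 0.8373 kJ/s.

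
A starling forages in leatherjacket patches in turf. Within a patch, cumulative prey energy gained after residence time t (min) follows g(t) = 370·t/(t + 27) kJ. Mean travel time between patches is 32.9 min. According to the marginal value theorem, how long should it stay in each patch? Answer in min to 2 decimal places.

29.80 min

Maximise g(t)/(T+t): set derivative to zero → g'(t)(T+t) = g(t).
g'(t) = 370·27/(t + 27)². Setting 370·27/(t+27)² = 370t/[(t+27)(32.9+t)] gives 27(32.9+t) = t(t+27), so t² = 27×32.9 = 888.3.
t* = √888.3 = 29.8 min.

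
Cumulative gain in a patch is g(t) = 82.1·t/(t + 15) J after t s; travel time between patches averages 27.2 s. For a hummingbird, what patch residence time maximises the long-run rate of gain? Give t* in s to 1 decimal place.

20.2 s

Optimal t* satisfies g'(t*) = g(t*)/(T + t*).
g'(t) = 82.1·15/(t + 15)². Setting 82.1·15/(t+15)² = 82.1t/[(t+15)(27.2+t)] gives 15(27.2+t) = t(t+15), so t² = 15×27.2 = 408.
t* = √408 = 20.2 s.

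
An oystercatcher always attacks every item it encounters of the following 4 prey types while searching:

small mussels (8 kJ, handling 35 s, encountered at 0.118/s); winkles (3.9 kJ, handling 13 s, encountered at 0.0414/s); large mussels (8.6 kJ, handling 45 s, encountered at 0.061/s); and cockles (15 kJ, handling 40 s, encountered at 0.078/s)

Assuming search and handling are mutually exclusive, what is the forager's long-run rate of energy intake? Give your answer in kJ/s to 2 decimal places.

R = Σλ_iE_i / (1 + Σλ_ih_i)
Numerator: 0.118×8 + 0.0414×3.9 + 0.061×8.6 + 0.078×15 = 2.8
Denominator: 1 + 0.118×35 + 0.0414×13 + 0.061×45 + 0.078×40 = 11.53
R = 2.8/11.53 = 0.2428 kJ/s

0.24 kJ/s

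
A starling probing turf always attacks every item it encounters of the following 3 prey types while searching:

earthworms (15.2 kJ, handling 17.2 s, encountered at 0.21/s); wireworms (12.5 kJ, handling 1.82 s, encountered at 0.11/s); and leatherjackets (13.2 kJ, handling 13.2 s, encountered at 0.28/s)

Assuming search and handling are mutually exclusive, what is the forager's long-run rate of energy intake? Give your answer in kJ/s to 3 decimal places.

Energy encountered per unit search time: 0.21×15.2 + 0.11×12.5 + 0.28×13.2 = 8.263 kJ/s.
Handling time per unit search time: 0.21×17.2 + 0.11×1.82 + 0.28×13.2 = 7.508.
Rate = 8.263/(1 + 7.508) = 0.9712 kJ/s.

0.971 kJ/s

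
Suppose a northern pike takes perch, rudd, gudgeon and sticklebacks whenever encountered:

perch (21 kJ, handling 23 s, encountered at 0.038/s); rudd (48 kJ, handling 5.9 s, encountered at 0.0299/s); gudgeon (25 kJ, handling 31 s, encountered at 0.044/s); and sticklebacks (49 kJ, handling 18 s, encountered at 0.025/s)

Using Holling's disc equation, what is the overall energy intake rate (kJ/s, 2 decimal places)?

1.18 kJ/s

Energy encountered per unit search time: 0.038×21 + 0.0299×48 + 0.044×25 + 0.025×49 = 4.558 kJ/s.
Handling time per unit search time: 0.038×23 + 0.0299×5.9 + 0.044×31 + 0.025×18 = 2.864.
Rate = 4.558/(1 + 2.864) = 1.18 kJ/s.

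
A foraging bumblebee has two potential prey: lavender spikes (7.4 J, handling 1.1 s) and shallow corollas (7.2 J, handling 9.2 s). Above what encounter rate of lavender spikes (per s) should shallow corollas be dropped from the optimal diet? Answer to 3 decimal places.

Drop shallow corollas once their profitability E₂/h₂ falls below the rate achievable on lavender spikes alone: E₂/h₂ = λE₁/(1 + λh₁).
Solve for λ: λE₁h₂ = E₂(1 + λh₁) → λ(E₁h₂ − E₂h₁) = E₂ → λ = E₂/(E₁h₂ − E₂h₁).
λ = 7.2/(7.4×9.2 − 7.2×1.1) = 7.2/60.16 = 0.1197 per s.

0.120 per s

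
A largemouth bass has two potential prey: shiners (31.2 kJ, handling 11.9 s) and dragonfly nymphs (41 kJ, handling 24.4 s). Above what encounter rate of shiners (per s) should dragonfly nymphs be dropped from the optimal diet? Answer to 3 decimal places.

The zero-one rule: include dragonfly nymphs iff E₂/h₂ > λE₁/(1+λh₁). Equality gives the switch point.
λE₁h₂ = E₂ + λE₂h₁ ⇒ λ = E₂/(E₁h₂ − E₂h₁) = 41/(761.3 − 487.9) = 0.15 per s.

0.150 per s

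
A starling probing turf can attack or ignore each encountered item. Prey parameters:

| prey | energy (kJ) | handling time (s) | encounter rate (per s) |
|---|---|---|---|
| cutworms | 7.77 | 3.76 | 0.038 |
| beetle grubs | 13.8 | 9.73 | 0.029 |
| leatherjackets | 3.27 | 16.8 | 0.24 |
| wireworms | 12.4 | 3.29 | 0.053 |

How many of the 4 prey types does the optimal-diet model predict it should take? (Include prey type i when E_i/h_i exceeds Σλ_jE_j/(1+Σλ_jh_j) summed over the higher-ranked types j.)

3

E/h in descending order: wireworms 3.77, cutworms 2.07, beetle grubs 1.42, leatherjackets 0.195 kJ/s. The optimal diet is the largest prefix of this list for which every included type satisfies E_i/h_i > R on the types above it.
Rate on top 1: 0.5596. cutworms: 2.07 > 0.5596 → include.
Rate on top 2: 0.7231. beetle grubs: 1.42 > 0.7231 → include.
Rate on top 3: 0.8457. leatherjackets: 0.195 < 0.8457 → exclude; stop.
Optimal diet: wireworms, cutworms, beetle grubs — 3 of 4 types.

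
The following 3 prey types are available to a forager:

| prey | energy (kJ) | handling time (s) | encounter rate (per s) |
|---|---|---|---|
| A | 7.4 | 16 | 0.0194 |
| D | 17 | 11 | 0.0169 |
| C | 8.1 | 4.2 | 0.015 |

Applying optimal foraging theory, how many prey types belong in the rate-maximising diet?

Profitabilities (E/h, kJ/s): C 1.93, D 1.55, A 0.463. Add prey in this order while the next type's profitability exceeds the intake rate on those already taken.
Rate on top 1: 0.1143. D: 1.55 > 0.1143 → include.
Rate on top 2: 0.3273. A: 0.463 > 0.3273 → include.
Optimal diet: C, D, A — 3 of 3 types.

3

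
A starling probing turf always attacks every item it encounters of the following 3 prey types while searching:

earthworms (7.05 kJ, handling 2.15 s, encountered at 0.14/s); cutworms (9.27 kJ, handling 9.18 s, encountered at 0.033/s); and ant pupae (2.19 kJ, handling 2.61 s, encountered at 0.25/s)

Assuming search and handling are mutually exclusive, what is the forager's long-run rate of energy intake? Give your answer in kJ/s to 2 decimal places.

0.82 kJ/s

R = Σλ_iE_i / (1 + Σλ_ih_i)
Numerator: 0.14×7.05 + 0.033×9.27 + 0.25×2.19 = 1.84
Denominator: 1 + 0.14×2.15 + 0.033×9.18 + 0.25×2.61 = 2.256
R = 1.84/2.256 = 0.8156 kJ/s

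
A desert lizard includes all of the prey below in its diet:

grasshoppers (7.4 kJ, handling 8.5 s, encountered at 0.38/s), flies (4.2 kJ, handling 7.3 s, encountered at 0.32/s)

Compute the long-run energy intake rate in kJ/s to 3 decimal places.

0.633 kJ/s

Energy encountered per unit search time: 0.38×7.4 + 0.32×4.2 = 4.156 kJ/s.
Handling time per unit search time: 0.38×8.5 + 0.32×7.3 = 5.566.
Rate = 4.156/(1 + 5.566) = 0.633 kJ/s.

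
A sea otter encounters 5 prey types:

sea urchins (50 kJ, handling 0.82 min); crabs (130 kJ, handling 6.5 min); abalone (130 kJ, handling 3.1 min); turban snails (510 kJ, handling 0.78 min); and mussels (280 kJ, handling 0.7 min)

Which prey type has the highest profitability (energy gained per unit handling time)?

turban snails

Profitability E/h (kJ/min): sea urchins = 50/0.82 = 61, crabs = 130/6.5 = 20, abalone = 130/3.1 = 41.9, turban snails = 510/0.78 = 654, mussels = 280/0.7 = 400.
Ranked: turban snails > mussels > sea urchins > abalone > crabs.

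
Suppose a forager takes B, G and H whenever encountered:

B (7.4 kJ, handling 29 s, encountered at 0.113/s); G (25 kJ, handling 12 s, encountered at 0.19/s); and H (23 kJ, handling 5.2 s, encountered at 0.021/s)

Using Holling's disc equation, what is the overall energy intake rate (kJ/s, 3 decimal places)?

0.910 kJ/s

R = (0.113×7.4 + 0.19×25 + 0.021×23) / (1 + 0.113×29 + 0.19×12 + 0.021×5.2) = 6.069/6.666 = 0.9104 kJ/s.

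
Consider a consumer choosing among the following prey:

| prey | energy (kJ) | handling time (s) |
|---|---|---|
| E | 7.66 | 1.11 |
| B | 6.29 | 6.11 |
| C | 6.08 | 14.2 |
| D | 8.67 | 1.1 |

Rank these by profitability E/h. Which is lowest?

In descending order of E/h:
D: 8.67/1.1 = 7.88 kJ/s
E: 7.66/1.11 = 6.9 kJ/s
B: 6.29/6.11 = 1.03 kJ/s
C: 6.08/14.2 = 0.428 kJ/s

C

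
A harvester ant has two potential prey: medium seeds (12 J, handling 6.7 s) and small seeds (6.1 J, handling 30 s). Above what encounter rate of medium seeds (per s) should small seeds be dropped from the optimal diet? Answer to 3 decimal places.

0.019 per s

Drop small seeds once their profitability E₂/h₂ falls below the rate achievable on medium seeds alone: E₂/h₂ = λE₁/(1 + λh₁).
Solve for λ: λE₁h₂ = E₂(1 + λh₁) → λ(E₁h₂ − E₂h₁) = E₂ → λ = E₂/(E₁h₂ − E₂h₁).
λ = 6.1/(12×30 − 6.1×6.7) = 6.1/319.1 = 0.01911 per s.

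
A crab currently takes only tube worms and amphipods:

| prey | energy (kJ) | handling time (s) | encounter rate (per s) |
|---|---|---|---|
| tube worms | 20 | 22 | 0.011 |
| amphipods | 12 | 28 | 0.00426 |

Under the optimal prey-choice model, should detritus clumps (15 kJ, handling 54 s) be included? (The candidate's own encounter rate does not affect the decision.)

Yes

Current rate: (0.011×20 + 0.00426×12)/(1 + 0.011×22 + 0.00426×28) = 0.1992 kJ/s.
detritus clumps: E/h = 15/54 = 0.2778 kJ/s.
0.2778 > 0.1992, so adding detritus clumps raises the average — include it.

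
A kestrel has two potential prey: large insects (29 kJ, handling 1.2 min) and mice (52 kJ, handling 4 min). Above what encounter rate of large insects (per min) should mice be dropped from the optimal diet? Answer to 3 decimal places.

Drop mice once their profitability E₂/h₂ falls below the rate achievable on large insects alone: E₂/h₂ = λE₁/(1 + λh₁).
Solve for λ: λE₁h₂ = E₂(1 + λh₁) → λ(E₁h₂ − E₂h₁) = E₂ → λ = E₂/(E₁h₂ − E₂h₁).
λ = 52/(29×4 − 52×1.2) = 52/53.6 = 0.9701 per min.

0.970 per min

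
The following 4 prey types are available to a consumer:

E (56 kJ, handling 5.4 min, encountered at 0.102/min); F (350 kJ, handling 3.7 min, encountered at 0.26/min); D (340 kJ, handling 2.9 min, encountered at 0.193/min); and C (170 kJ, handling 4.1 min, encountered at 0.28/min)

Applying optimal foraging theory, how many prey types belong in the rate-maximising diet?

Rank by E/h (kJ/min): D 117, F 94.6, C 41.5, E 10.4. Include each in turn until the next type's E/h falls below the running intake rate.
Rate on top 1: 42.07. F: 94.6 > 42.07 → include.
Rate on top 2: 62.11. C: 41.5 < 62.11 → exclude; stop.
Optimal diet: D, F — 2 of 4 types.

2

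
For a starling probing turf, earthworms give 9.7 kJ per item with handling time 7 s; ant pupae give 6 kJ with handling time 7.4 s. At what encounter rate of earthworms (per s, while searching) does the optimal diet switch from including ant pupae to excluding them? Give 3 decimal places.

The zero-one rule: include ant pupae iff E₂/h₂ > λE₁/(1+λh₁). Equality gives the switch point.
λE₁h₂ = E₂ + λE₂h₁ ⇒ λ = E₂/(E₁h₂ − E₂h₁) = 6/(71.78 − 42) = 0.2015 per s.

0.201 per s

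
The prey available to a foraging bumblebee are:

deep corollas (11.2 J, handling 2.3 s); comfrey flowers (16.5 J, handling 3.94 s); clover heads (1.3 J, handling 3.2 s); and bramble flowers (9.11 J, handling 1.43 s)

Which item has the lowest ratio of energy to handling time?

clover heads

In descending order of E/h:
bramble flowers: 9.11/1.43 = 6.37 J/s
deep corollas: 11.2/2.3 = 4.87 J/s
comfrey flowers: 16.5/3.94 = 4.19 J/s
clover heads: 1.3/3.2 = 0.406 J/s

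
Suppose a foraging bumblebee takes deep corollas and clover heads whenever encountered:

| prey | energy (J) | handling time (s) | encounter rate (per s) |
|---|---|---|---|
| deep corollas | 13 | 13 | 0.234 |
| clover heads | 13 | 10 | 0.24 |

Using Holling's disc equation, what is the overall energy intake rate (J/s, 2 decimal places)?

R = Σλ_iE_i / (1 + Σλ_ih_i)
Numerator: 0.234×13 + 0.24×13 = 6.162
Denominator: 1 + 0.234×13 + 0.24×10 = 6.442
R = 6.162/6.442 = 0.9565 J/s

0.96 J/s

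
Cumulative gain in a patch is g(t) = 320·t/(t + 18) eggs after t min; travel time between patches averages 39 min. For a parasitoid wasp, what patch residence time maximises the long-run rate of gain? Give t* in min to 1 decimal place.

Maximise g(t)/(T+t): set derivative to zero → g'(t)(T+t) = g(t).
g'(t) = 320·18/(t + 18)². Setting 320·18/(t+18)² = 320t/[(t+18)(39+t)] gives 18(39+t) = t(t+18), so t² = 18×39 = 702.
t* = √702 = 26.5 min.

26.5 min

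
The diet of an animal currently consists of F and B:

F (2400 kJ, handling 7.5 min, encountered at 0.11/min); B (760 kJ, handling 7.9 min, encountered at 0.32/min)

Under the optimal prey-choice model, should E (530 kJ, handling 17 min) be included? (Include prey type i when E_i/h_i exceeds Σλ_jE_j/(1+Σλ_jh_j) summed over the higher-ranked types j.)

Current rate: (0.11×2400 + 0.32×760)/(1 + 0.11×7.5 + 0.32×7.9) = 116.5 kJ/min.
E: E/h = 530/17 = 31.18 kJ/min.
Since 31.18 < R, time spent handling E is better spent searching.

No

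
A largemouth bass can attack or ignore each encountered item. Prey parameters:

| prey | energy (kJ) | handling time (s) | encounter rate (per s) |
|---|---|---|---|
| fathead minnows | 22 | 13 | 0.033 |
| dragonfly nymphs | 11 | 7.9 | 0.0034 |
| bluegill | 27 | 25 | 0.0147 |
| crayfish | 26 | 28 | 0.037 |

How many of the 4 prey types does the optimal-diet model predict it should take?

4

Profitabilities (E/h, kJ/s): fathead minnows 1.69, dragonfly nymphs 1.39, bluegill 1.08, crayfish 0.929. Add prey in this order while the next type's profitability exceeds the intake rate on those already taken.
Rate on top 1: 0.508. dragonfly nymphs: 1.39 > 0.508 → include.
Rate on top 2: 0.5244. bluegill: 1.08 > 0.5244 → include.
Rate on top 3: 0.6364. crayfish: 0.929 > 0.6364 → include.
Optimal diet: fathead minnows, dragonfly nymphs, bluegill, crayfish — 4 of 4 types.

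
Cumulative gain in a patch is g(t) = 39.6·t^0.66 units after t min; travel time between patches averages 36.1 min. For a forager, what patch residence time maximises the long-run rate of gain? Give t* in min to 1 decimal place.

70.1 min

By the marginal value theorem, leave when the instantaneous gain rate g'(t) equals the habitat-wide average g(t)/(T + t).
g'(t) = 0.66·39.6·t^-0.34. Setting 0.66·39.6·t^-0.34 = 39.6·t^0.66/(36.1+t) gives 0.66(36.1+t) = t, so 0.34·t = 0.66×36.1.
t* = 0.66×36.1/0.34 = 70.08 min.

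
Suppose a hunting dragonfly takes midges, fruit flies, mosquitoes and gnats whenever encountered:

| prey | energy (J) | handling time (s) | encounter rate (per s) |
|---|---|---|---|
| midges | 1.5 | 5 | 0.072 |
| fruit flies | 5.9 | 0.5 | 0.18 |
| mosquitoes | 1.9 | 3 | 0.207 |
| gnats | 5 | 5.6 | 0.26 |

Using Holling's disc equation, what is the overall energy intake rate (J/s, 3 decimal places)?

R = Σλ_iE_i / (1 + Σλ_ih_i)
Numerator: 0.072×1.5 + 0.18×5.9 + 0.207×1.9 + 0.26×5 = 2.863
Denominator: 1 + 0.072×5 + 0.18×0.5 + 0.207×3 + 0.26×5.6 = 3.527
R = 2.863/3.527 = 0.8118 J/s

0.812 J/s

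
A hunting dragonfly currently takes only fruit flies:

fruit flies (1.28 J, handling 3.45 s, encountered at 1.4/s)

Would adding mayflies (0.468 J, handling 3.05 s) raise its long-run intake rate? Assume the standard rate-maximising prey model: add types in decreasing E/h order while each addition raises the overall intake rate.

No

On fruit flies alone, R = ΣλE/(1+Σλh) = 1.792/5.83 = 0.3074 J/s.
mayflies: E/h = 0.468/3.05 = 0.1534 J/s.
0.1534 < 0.3074, so adding mayflies would lower the average — exclude it.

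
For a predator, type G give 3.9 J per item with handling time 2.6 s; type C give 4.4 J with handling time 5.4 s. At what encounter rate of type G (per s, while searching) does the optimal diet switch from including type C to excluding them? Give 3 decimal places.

At the threshold, the rate on type G alone equals the profitability of type C: λ·3.9/(1 + λ·2.6) = 4.4/5.4 = 0.8148.
Rearranging, λ(3.9 − 0.8148×2.6) = 0.8148, so λ = 0.8148/1.781 = 0.4574 per s.

0.457 per s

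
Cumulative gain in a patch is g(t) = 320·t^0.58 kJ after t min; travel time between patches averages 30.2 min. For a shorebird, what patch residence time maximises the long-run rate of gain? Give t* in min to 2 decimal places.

41.70 min

By the marginal value theorem, leave when the instantaneous gain rate g'(t) equals the habitat-wide average g(t)/(T + t).
g'(t) = 0.58·320·t^-0.42. Setting 0.58·320·t^-0.42 = 320·t^0.58/(30.2+t) gives 0.58(30.2+t) = t, so 0.42·t = 0.58×30.2.
t* = 0.58×30.2/0.42 = 41.7 min.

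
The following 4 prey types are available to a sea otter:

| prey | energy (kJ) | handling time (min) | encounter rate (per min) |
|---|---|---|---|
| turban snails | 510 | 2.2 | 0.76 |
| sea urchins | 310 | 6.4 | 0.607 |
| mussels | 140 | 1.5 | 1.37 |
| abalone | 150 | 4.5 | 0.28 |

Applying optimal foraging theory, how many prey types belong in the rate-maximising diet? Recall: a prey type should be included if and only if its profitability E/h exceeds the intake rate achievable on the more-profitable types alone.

Rank by E/h (kJ/min): turban snails 232, mussels 93.3, sea urchins 48.4, abalone 33.3. Include each in turn until the next type's E/h falls below the running intake rate.
Rate on top 1: 145.1. mussels: 93.3 < 145.1 → exclude; stop.
Optimal diet: turban snails — 1 of 4 types.

1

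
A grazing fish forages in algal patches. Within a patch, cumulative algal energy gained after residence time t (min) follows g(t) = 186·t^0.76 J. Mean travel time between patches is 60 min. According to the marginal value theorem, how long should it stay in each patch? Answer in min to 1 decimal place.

190.0 min

Optimal t* satisfies g'(t*) = g(t*)/(T + t*).
g'(t) = 0.76·186·t^-0.24. Setting 0.76·186·t^-0.24 = 186·t^0.76/(60+t) gives 0.76(60+t) = t, so 0.24·t = 0.76×60.
t* = 0.76×60/0.24 = 190 min.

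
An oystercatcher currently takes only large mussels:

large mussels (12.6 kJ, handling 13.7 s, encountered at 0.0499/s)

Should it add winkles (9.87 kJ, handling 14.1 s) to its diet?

Intake rate on the current diet: R = (0.0499×12.6) / (1 + 0.0499×13.7) = 0.6287/1.684 = 0.3734 kJ/s.
Profitability of winkles: 9.87/14.1 = 0.7 kJ/s.
0.7 > 0.3734, so adding winkles raises the average — include it.

Yes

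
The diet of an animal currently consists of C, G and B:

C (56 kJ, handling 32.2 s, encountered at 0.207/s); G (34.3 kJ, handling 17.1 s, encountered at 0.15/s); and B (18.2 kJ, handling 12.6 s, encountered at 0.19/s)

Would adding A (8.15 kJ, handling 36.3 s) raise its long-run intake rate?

Current rate: (0.207×56 + 0.15×34.3 + 0.19×18.2)/(1 + 0.207×32.2 + 0.15×17.1 + 0.19×12.6) = 1.6 kJ/s.
Profitability of A: 8.15/36.3 = 0.2245 kJ/s.
Since 0.2245 < R, time spent handling A is better spent searching.

No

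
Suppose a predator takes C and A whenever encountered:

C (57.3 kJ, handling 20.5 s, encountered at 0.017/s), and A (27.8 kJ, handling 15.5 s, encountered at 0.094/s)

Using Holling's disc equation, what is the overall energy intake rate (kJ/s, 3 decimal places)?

1.279 kJ/s

R = Σλ_iE_i / (1 + Σλ_ih_i)
Numerator: 0.017×57.3 + 0.094×27.8 = 3.587
Denominator: 1 + 0.017×20.5 + 0.094×15.5 = 2.806
R = 3.587/2.806 = 1.279 kJ/s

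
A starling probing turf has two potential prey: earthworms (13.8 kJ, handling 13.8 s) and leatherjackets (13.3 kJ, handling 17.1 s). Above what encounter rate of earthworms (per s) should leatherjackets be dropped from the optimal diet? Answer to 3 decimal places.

0.254 per s

The zero-one rule: include leatherjackets iff E₂/h₂ > λE₁/(1+λh₁). Equality gives the switch point.
λE₁h₂ = E₂ + λE₂h₁ ⇒ λ = E₂/(E₁h₂ − E₂h₁) = 13.3/(236 − 183.5) = 0.2536 per s.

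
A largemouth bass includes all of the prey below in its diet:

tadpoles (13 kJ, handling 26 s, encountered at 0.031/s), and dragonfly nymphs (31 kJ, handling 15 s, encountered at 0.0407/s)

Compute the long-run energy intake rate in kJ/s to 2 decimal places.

0.69 kJ/s

R = Σλ_iE_i / (1 + Σλ_ih_i)
Numerator: 0.031×13 + 0.0407×31 = 1.665
Denominator: 1 + 0.031×26 + 0.0407×15 = 2.417
R = 1.665/2.417 = 0.6889 kJ/s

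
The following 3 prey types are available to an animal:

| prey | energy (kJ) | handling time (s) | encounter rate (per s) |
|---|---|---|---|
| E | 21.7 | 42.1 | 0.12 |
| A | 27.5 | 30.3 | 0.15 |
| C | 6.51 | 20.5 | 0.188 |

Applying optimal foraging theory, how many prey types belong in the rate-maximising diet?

Profitabilities (E/h, kJ/s): A 0.908, E 0.515, C 0.318. Add prey in this order while the next type's profitability exceeds the intake rate on those already taken.
Rate on top 1: 0.7439. E: 0.515 < 0.7439 → exclude; stop.
Optimal diet: A — 1 of 3 types.

1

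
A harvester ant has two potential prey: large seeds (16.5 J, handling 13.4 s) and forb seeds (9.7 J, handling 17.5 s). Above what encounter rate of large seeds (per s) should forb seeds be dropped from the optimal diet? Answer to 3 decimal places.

The zero-one rule: include forb seeds iff E₂/h₂ > λE₁/(1+λh₁). Equality gives the switch point.
λE₁h₂ = E₂ + λE₂h₁ ⇒ λ = E₂/(E₁h₂ − E₂h₁) = 9.7/(288.8 − 130) = 0.06109 per s.

0.061 per s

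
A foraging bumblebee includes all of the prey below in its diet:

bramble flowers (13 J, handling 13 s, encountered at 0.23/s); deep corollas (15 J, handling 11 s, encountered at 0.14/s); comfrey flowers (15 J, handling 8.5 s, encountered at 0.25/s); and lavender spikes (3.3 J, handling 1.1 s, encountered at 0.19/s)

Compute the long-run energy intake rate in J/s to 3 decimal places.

1.204 J/s

R = (0.23×13 + 0.14×15 + 0.25×15 + 0.19×3.3) / (1 + 0.23×13 + 0.14×11 + 0.25×8.5 + 0.19×1.1) = 9.467/7.864 = 1.204 J/s.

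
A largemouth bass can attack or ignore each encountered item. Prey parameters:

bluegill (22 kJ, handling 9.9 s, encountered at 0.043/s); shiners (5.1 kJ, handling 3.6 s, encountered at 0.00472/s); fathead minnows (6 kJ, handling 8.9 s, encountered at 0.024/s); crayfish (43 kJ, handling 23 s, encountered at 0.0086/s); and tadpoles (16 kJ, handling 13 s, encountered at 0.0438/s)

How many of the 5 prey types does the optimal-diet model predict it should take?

Rank by E/h (kJ/s): bluegill 2.22, crayfish 1.87, shiners 1.42, tadpoles 1.23, fathead minnows 0.674. Include each in turn until the next type's E/h falls below the running intake rate.
Rate on top 1: 0.6635. crayfish: 1.87 > 0.6635 → include.
Rate on top 2: 0.8105. shiners: 1.42 > 0.8105 → include.
Rate on top 3: 0.8168. tadpoles: 1.23 > 0.8168 → include.
Rate on top 4: 0.9234. fathead minnows: 0.674 < 0.9234 → exclude; stop.
Optimal diet: bluegill, crayfish, shiners, tadpoles — 4 of 5 types.

4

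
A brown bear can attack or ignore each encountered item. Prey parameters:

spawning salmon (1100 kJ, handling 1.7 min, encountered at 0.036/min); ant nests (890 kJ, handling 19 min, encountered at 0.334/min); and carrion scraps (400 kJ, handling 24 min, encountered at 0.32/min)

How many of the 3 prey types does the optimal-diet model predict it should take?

Rank by E/h (kJ/min): spawning salmon 647, ant nests 46.8, carrion scraps 16.7. Include each in turn until the next type's E/h falls below the running intake rate.
Rate on top 1: 37.32. ant nests: 46.8 > 37.32 → include.
Rate on top 2: 45.48. carrion scraps: 16.7 < 45.48 → exclude; stop.
Optimal diet: spawning salmon, ant nests — 2 of 3 types.

2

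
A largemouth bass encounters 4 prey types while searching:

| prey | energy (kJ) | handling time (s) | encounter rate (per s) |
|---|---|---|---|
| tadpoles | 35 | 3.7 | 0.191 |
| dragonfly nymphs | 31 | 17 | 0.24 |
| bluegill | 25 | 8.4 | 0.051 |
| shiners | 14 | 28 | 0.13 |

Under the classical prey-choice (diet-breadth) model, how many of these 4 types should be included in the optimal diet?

1

E/h in descending order: tadpoles 9.46, bluegill 2.98, dragonfly nymphs 1.82, shiners 0.5 kJ/s. The optimal diet is the largest prefix of this list for which every included type satisfies E_i/h_i > R on the types above it.
Rate on top 1: 3.917. bluegill: 2.98 < 3.917 → exclude; stop.
Optimal diet: tadpoles — 1 of 4 types.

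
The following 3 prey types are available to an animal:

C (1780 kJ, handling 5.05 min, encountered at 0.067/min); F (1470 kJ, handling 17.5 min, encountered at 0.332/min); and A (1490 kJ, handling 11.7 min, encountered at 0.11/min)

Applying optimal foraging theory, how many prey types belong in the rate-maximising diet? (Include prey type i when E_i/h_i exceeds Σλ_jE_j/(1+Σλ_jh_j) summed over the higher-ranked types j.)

Profitabilities (E/h, kJ/min): C 352, A 127, F 84. Add prey in this order while the next type's profitability exceeds the intake rate on those already taken.
Rate on top 1: 89.11. A: 127 > 89.11 → include.
Rate on top 2: 107.9. F: 84 < 107.9 → exclude; stop.
Optimal diet: C, A — 2 of 3 types.

2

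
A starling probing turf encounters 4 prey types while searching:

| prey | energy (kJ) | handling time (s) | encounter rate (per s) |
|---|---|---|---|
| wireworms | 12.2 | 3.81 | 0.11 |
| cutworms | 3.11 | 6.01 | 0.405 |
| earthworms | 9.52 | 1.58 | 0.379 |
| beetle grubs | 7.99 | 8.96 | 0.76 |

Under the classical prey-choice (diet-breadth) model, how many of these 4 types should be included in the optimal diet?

Profitabilities (E/h, kJ/s): earthworms 6.03, wireworms 3.2, beetle grubs 0.892, cutworms 0.517. Add prey in this order while the next type's profitability exceeds the intake rate on those already taken.
Rate on top 1: 2.257. wireworms: 3.2 > 2.257 → include.
Rate on top 2: 2.453. beetle grubs: 0.892 < 2.453 → exclude; stop.
Optimal diet: earthworms, wireworms — 2 of 4 types.

2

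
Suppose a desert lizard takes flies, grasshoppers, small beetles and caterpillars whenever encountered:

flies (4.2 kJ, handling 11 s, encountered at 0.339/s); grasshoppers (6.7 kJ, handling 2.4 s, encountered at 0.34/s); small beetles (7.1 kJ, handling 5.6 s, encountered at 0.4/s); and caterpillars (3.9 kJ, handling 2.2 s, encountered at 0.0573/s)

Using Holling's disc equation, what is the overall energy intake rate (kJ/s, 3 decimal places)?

0.855 kJ/s

Energy encountered per unit search time: 0.339×4.2 + 0.34×6.7 + 0.4×7.1 + 0.0573×3.9 = 6.765 kJ/s.
Handling time per unit search time: 0.339×11 + 0.34×2.4 + 0.4×5.6 + 0.0573×2.2 = 6.911.
Rate = 6.765/(1 + 6.911) = 0.8552 kJ/s.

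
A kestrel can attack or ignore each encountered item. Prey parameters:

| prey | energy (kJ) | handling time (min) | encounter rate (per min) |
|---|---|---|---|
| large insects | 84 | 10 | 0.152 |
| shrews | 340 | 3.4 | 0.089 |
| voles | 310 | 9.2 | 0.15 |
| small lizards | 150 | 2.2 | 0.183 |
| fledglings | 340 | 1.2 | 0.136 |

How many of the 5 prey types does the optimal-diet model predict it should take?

E/h in descending order: fledglings 283, shrews 100, small lizards 68.2, voles 33.7, large insects 8.4 kJ/min. The optimal diet is the largest prefix of this list for which every included type satisfies E_i/h_i > R on the types above it.
Rate on top 1: 39.75. shrews: 100 > 39.75 → include.
Rate on top 2: 52.19. small lizards: 68.2 > 52.19 → include.
Rate on top 3: 55.64. voles: 33.7 < 55.64 → exclude; stop.
Optimal diet: fledglings, shrews, small lizards — 3 of 5 types.

3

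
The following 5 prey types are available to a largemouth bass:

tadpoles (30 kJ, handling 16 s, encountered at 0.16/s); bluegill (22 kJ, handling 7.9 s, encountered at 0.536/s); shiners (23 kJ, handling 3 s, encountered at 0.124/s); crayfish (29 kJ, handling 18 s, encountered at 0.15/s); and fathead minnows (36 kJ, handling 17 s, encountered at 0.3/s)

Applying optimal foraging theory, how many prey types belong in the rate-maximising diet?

2

Profitabilities (E/h, kJ/s): shiners 7.67, bluegill 2.78, fathead minnows 2.12, tadpoles 1.88, crayfish 1.61. Add prey in this order while the next type's profitability exceeds the intake rate on those already taken.
Rate on top 1: 2.079. bluegill: 2.78 > 2.079 → include.
Rate on top 2: 2.612. fathead minnows: 2.12 < 2.612 → exclude; stop.
Optimal diet: shiners, bluegill — 2 of 5 types.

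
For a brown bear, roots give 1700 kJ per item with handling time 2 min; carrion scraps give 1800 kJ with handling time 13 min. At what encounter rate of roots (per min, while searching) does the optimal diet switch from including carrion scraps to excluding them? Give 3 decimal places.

0.097 per min

At the threshold, the rate on roots alone equals the profitability of carrion scraps: λ·1700/(1 + λ·2) = 1800/13 = 138.5.
Rearranging, λ(1700 − 138.5×2) = 138.5, so λ = 138.5/1423 = 0.0973 per min.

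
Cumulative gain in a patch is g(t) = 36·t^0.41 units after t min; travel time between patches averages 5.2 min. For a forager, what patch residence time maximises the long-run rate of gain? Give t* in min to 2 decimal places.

3.61 min

By the marginal value theorem, leave when the instantaneous gain rate g'(t) equals the habitat-wide average g(t)/(T + t).
g'(t) = 0.41·36·t^-0.59. Setting 0.41·36·t^-0.59 = 36·t^0.41/(5.2+t) gives 0.41(5.2+t) = t, so 0.59·t = 0.41×5.2.
t* = 0.41×5.2/0.59 = 3.614 min.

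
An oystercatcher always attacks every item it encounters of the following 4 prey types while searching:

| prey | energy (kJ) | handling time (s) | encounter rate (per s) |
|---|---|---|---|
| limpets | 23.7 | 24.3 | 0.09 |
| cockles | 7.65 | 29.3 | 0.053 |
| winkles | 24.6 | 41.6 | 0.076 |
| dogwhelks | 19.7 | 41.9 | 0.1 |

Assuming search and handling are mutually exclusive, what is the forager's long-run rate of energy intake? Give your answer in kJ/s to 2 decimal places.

Energy encountered per unit search time: 0.09×23.7 + 0.053×7.65 + 0.076×24.6 + 0.1×19.7 = 6.378 kJ/s.
Handling time per unit search time: 0.09×24.3 + 0.053×29.3 + 0.076×41.6 + 0.1×41.9 = 11.09.
Rate = 6.378/(1 + 11.09) = 0.5275 kJ/s.

0.53 kJ/s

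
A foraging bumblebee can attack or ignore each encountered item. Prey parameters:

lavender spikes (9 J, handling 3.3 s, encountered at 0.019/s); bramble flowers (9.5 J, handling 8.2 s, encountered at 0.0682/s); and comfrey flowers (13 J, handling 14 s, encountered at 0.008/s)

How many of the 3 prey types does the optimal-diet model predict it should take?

3

Rank by E/h (J/s): lavender spikes 2.73, bramble flowers 1.16, comfrey flowers 0.929. Include each in turn until the next type's E/h falls below the running intake rate.
Rate on top 1: 0.1609. bramble flowers: 1.16 > 0.1609 → include.
Rate on top 2: 0.5049. comfrey flowers: 0.929 > 0.5049 → include.
Optimal diet: lavender spikes, bramble flowers, comfrey flowers — 3 of 3 types.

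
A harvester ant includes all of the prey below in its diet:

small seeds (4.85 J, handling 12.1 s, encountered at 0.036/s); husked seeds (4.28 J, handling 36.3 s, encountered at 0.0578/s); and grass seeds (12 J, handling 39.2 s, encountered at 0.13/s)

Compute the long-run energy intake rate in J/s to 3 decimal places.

0.230 J/s

Energy encountered per unit search time: 0.036×4.85 + 0.0578×4.28 + 0.13×12 = 1.982 J/s.
Handling time per unit search time: 0.036×12.1 + 0.0578×36.3 + 0.13×39.2 = 7.63.
Rate = 1.982/(1 + 7.63) = 0.2297 J/s.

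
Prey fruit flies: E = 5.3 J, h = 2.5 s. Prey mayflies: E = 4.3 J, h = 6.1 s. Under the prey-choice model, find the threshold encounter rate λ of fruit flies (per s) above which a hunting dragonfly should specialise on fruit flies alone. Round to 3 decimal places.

At the threshold, the rate on fruit flies alone equals the profitability of mayflies: λ·5.3/(1 + λ·2.5) = 4.3/6.1 = 0.7049.
Rearranging, λ(5.3 − 0.7049×2.5) = 0.7049, so λ = 0.7049/3.538 = 0.1993 per s.

0.199 per s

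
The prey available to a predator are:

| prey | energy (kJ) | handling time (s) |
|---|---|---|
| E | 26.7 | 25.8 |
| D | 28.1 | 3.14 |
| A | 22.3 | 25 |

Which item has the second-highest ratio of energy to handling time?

E

In descending order of E/h:
D: 28.1/3.14 = 8.95 kJ/s
E: 26.7/25.8 = 1.03 kJ/s
A: 22.3/25 = 0.892 kJ/s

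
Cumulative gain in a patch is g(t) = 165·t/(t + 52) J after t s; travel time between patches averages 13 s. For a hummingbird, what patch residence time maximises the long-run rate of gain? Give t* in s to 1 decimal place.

26.0 s

Maximise g(t)/(T+t): set derivative to zero → g'(t)(T+t) = g(t).
g'(t) = 165·52/(t + 52)². Setting 165·52/(t+52)² = 165t/[(t+52)(13+t)] gives 52(13+t) = t(t+52), so t² = 52×13 = 676.
t* = √676 = 26 s.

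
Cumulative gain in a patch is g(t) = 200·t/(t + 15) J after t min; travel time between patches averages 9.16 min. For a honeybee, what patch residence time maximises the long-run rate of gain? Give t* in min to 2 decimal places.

Optimal t* satisfies g'(t*) = g(t*)/(T + t*).
g'(t) = 200·15/(t + 15)². Setting 200·15/(t+15)² = 200t/[(t+15)(9.16+t)] gives 15(9.16+t) = t(t+15), so t² = 15×9.16 = 137.4.
t* = √137.4 = 11.72 min.

11.72 min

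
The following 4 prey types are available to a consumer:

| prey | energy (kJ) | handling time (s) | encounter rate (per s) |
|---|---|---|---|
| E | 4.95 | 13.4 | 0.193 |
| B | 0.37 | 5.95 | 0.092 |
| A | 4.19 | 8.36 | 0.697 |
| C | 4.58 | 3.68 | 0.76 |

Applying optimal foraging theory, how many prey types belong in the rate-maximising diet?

1

Profitabilities (E/h, kJ/s): C 1.24, A 0.501, E 0.369, B 0.0622. Add prey in this order while the next type's profitability exceeds the intake rate on those already taken.
Rate on top 1: 0.9168. A: 0.501 < 0.9168 → exclude; stop.
Optimal diet: C — 1 of 4 types.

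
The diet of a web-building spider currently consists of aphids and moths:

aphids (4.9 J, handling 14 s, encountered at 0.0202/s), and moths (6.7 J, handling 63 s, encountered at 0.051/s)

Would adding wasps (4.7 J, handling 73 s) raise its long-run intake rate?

No

Intake rate on the current diet: R = (0.0202×4.9 + 0.051×6.7) / (1 + 0.0202×14 + 0.051×63) = 0.4407/4.496 = 0.09802 J/s.
wasps: E/h = 4.7/73 = 0.06438 J/s.
Since 0.06438 < R, time spent handling wasps is better spent searching.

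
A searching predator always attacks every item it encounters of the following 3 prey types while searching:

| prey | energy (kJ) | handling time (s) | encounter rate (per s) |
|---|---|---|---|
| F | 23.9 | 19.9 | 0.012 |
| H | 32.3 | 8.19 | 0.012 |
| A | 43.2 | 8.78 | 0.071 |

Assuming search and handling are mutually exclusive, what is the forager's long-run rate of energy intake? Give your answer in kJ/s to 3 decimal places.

R = (0.012×23.9 + 0.012×32.3 + 0.071×43.2) / (1 + 0.012×19.9 + 0.012×8.19 + 0.071×8.78) = 3.742/1.96 = 1.909 kJ/s.

1.909 kJ/s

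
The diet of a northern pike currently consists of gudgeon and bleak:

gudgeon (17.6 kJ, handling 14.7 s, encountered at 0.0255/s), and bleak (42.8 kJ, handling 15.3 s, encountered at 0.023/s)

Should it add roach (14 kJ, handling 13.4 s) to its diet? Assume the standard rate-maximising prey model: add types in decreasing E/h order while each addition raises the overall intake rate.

Intake rate on the current diet: R = (0.0255×17.6 + 0.023×42.8) / (1 + 0.0255×14.7 + 0.023×15.3) = 1.433/1.727 = 0.83 kJ/s.
roach: E/h = 14/13.4 = 1.045 kJ/s.
1.045 > 0.83, so adding roach raises the average — include it.

Yes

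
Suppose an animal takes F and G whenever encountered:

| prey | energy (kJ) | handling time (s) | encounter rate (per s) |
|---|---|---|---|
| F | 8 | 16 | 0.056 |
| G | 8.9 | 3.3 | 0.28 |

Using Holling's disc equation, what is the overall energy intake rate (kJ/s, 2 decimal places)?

R = (0.056×8 + 0.28×8.9) / (1 + 0.056×16 + 0.28×3.3) = 2.94/2.82 = 1.043 kJ/s.

1.04 kJ/s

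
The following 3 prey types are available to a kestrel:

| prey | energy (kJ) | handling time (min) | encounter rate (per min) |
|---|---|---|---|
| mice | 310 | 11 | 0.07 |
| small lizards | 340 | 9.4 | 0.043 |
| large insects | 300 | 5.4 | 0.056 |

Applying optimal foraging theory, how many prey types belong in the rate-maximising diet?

3

Profitabilities (E/h, kJ/min): large insects 55.6, small lizards 36.2, mice 28.2. Add prey in this order while the next type's profitability exceeds the intake rate on those already taken.
Rate on top 1: 12.9. small lizards: 36.2 > 12.9 → include.
Rate on top 2: 18.41. mice: 28.2 > 18.41 → include.
Optimal diet: large insects, small lizards, mice — 3 of 3 types.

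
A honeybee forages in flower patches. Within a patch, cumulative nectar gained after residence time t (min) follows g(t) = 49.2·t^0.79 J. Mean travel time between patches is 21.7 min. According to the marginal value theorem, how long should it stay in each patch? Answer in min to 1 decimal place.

Optimal t* satisfies g'(t*) = g(t*)/(T + t*).
g'(t) = 0.79·49.2·t^-0.21. Setting 0.79·49.2·t^-0.21 = 49.2·t^0.79/(21.7+t) gives 0.79(21.7+t) = t, so 0.21·t = 0.79×21.7.
t* = 0.79×21.7/0.21 = 81.63 min.

81.6 min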